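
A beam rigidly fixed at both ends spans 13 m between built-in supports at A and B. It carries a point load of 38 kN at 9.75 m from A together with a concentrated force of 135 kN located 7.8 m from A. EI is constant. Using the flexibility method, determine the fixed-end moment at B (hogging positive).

M_B = 322.2 kN·m

Release both end moments; the primary structure is a simply-supported span AB with redundants M_A and M_B.
On the primary (simply-supported) span, the end slopes from the loading are:
  at A: point load 38 at a = 9.75: Pab(L + b)/(6LEI) = 250.9/EI
  at B: point load 38 at a = 9.75: Pab(L + a)/(6LEI) = 351.2/EI
  at A: point load 135 at a = 7.8: Pab(L + b)/(6LEI) = 1278/EI
  at B: point load 135 at a = 7.8: Pab(L + a)/(6LEI) = 1460/EI
  θ_A0 = 1528/EI,  θ_B0 = 1811/EI
Flexibility coefficients: a unit moment at one end gives L/(3EI) there and L/(6EI) at the far end, so f₁₁ = f₂₂ = 4.333/EI and f₁₂ = f₂₁ = 2.167/EI.
Compatibility — zero rotation at each built-in end:
  4.333 M_A + 2.167 M_B = 1528
  2.167 M_A + 4.333 M_B = 1811
Solving the pair gives M_A = 191.6 kN·m and M_B = 322.2 kN·m (hogging).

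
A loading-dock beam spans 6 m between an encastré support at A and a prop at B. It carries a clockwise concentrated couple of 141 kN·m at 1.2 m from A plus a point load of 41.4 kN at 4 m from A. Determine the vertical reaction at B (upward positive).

Choose R_B as the redundant. The primary structure is the cantilever fixed at A.
Primary-structure tip deflection at B by superposition:
  clockwise couple 141 at a = 1.2: M₀a(2L − a)/(2EI) = 913.7/EI
  point load 41.4 at a = 4: Pa²(3L − a)/(6EI) = 1546/EI
  δ_0 = 2459/EI
Flexibility coefficient — unit upward force at B: δ_{BB} = L³/(3EI) = 72/EI.
Compatibility at B: δ_0 − R_B·δ_{BB} = 0, so R_B = 2459/72 = 34.16 kN.

R_B = 34.16 kN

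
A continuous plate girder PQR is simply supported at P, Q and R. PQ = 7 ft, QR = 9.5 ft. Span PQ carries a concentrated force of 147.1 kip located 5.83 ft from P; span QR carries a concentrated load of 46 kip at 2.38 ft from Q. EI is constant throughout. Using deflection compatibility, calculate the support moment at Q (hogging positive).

M_Q = 97.05 kip·ft

Release continuity at Q by inserting a hinge; the redundant is the internal moment M_Q. The primary structure is two simply-supported spans PQ and QR.
End slopes at the hinge Q, treating each span as simply supported:
  span PQ: point load 147.1 at a = 5.83: Pab(L + a)/(6LEI) = 306.5/EI
  span QR: point load 46 at a = 2.38: Pab(L + b)/(6LEI) = 227.3/EI
  relative rotation θ_0 = (306.5 + 227.3)/EI = 533.8/EI
A unit hogging moment at Q produces rotation L₁/(3EI) + L₂/(3EI) = 5.5/EI.
Slope continuity at Q: θ_0 = M_Q·5.5/EI, so M_Q = 533.8/5.5 = 97.05 kip·ft (hogging).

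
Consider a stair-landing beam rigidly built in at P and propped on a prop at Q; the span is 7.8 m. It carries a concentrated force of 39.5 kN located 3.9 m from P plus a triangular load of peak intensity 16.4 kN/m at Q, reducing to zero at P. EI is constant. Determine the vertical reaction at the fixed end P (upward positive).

R_P = 55.94 kN

Remove the prop at Q; the released (primary) structure is a cantilever built in at P.
Free-end deflection of the primary structure under the applied loading (downward +):
  point load 39.5 at a = 3.9: Pa²(3L − a)/(6EI) = 1953/EI
  triangular load, peak 16.4 at the free end: 11w₀L⁴/(120EI) = 5565/EI
  δ_0 = 7517/EI
Tip deflection under a unit load at Q: L³/(3EI) = 158.2/EI.
The prop prevents deflection at Q: R_Q = δ_0/δ_{QQ} = 7517/158.2 = 47.52 kN.
Vertical equilibrium: R_P = ΣP − R_Q = 103.5 − 47.52 = 55.94 kN.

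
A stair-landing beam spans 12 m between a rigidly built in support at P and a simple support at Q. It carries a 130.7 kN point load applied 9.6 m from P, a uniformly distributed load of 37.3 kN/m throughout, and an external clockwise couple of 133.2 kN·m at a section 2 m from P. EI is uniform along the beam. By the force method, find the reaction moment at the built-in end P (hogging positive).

Take the reaction at Q as the redundant and release it; the primary structure is a cantilever fixed at P.
Downward deflection at the released point Q due to the loads:
  point load 130.7 at a = 9.6: Pa²(3L − a)/(6EI) = 52999/EI
  UDL 37.3: wL⁴/(8EI) = 96682/EI
  clockwise couple 133.2 at a = 2: M₀a(2L − a)/(2EI) = 2930/EI
  δ_0 = 152611/EI
Flexibility coefficient — unit upward force at Q: δ_{QQ} = L³/(3EI) = 576/EI.
The prop prevents deflection at Q: R_Q = δ_0/δ_{QQ} = 152611/576 = 265 kN.
Moment equilibrium about P: M_P = Σ(load moments about P) − R_Q·L = 4074 − 265×12 = 894.1 kN·m.

M_P = 894.1 kN·m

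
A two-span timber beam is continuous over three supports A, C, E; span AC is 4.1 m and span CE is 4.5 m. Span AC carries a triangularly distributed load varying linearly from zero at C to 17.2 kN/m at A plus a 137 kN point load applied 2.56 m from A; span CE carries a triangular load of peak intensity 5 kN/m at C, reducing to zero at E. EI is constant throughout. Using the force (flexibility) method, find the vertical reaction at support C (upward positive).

Release continuity at C by inserting a hinge; the redundant is the internal moment M_C. The primary structure is two simply-supported spans AC and CE.
Discontinuity in slope at C on the released structure — sum the simple-span end rotations:
  span AC: triangular load, peak 17.2: 7w₀L³/(360EI) = 23.05/EI
  span AC: point load 137 at a = 2.56: Pab(L + a)/(6LEI) = 146.2/EI
  span CE: triangular load, peak 5: w₀L³/(45EI) = 10.12/EI
  relative rotation θ_0 = (169.3 + 10.12)/EI = 179.4/EI
A unit hogging moment at C produces rotation L₁/(3EI) + L₂/(3EI) = 2.867/EI.
Slope continuity at C: θ_0 = M_C·2.867/EI, so M_C = 179.4/2.867 = 62.58 kN·m (hogging).
Span AC, ΣM about A with M_C applied at C: R_C^{AC}·4.1 = 398.9 + 62.58, so R_C^{AC} = 112.6 kN and R_A = 172.3 − 112.6 = 59.7 kN.
Span CE, ΣM about E: R_C^{CE}·4.5 = 33.75 + 62.58, so R_C^{CE} = 21.41 kN and R_E = 11.25 − 21.41 = -10.16 kN.
R_C = 112.6 + 21.41 = 134 kN.

R_C = 134 kN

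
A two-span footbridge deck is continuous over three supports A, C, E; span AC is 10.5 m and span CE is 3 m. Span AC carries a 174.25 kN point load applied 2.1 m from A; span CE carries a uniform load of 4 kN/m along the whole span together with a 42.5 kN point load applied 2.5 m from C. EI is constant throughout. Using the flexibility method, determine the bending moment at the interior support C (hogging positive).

M_C = 139.9 kN·m

Insert a hinge at C; M_C is the redundant, and each span becomes simply supported.
Discontinuity in slope at C on the released structure — sum the simple-span end rotations:
  span AC: point load 174.25 at a = 2.1: Pab(L + a)/(6LEI) = 614.8/EI
  span CE: UDL 4: wL³/(24EI) = 4.5/EI
  span CE: point load 42.5 at a = 2.5: Pab(L + b)/(6LEI) = 10.33/EI
  relative rotation θ_0 = (614.8 + 14.83)/EI = 629.6/EI
A unit hogging moment at C produces rotation L₁/(3EI) + L₂/(3EI) = 4.5/EI.
Compatibility: M_C·(L₁+L₂)/(3EI) = θ_0, giving M_C = 139.9 kN·m (hogging).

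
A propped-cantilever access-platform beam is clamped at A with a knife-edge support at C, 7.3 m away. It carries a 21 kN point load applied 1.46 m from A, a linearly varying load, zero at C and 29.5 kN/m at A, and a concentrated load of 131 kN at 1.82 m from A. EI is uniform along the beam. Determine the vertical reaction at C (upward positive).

Choose R_C as the redundant. The primary structure is the cantilever fixed at A.
Free-end deflection of the primary structure under the applied loading (downward +):
  point load 21 at a = 1.46: Pa²(3L − a)/(6EI) = 152.5/EI
  triangular load, peak 29.5 at the fixed end: w₀L⁴/(30EI) = 2792/EI
  point load 131 at a = 1.82: Pa²(3L − a)/(6EI) = 1452/EI
  δ_0 = 4397/EI
Tip deflection under a unit load at C: L³/(3EI) = 129.7/EI.
Compatibility at C: δ_0 − R_C·δ_{CC} = 0, so R_C = 4397/129.7 = 33.91 kN.

R_C = 33.91 kN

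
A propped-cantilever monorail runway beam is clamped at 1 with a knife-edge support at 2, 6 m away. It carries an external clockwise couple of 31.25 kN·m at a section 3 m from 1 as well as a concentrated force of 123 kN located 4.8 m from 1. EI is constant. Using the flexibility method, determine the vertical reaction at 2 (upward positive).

Choose R_2 as the redundant. The primary structure is the cantilever fixed at 1.
Deflection at 2 on the released cantilever, summing each load's contribution:
  clockwise couple 31.25 at a = 3: M₀a(2L − a)/(2EI) = 421.9/EI
  point load 123 at a = 4.8: Pa²(3L − a)/(6EI) = 6235/EI
  δ_0 = 6656/EI
Tip deflection under a unit load at 2: L³/(3EI) = 72/EI.
Compatibility at 2: δ_0 − R_2·δ_{22} = 0, so R_2 = 6656/72 = 92.45 kN.

R_2 = 92.45 kN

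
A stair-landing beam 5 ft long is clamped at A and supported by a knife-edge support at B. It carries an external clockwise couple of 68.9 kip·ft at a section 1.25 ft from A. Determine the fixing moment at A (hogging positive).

M_A = 23.68 kip·ft

Release the roller at B. Primary structure: cantilever fixed at A.
Deflection at B on the released cantilever, summing each load's contribution:
  clockwise couple 68.9 at a = 1.25: M₀a(2L − a)/(2EI) = 376.8/EI
Tip deflection under a unit load at B: L³/(3EI) = 41.67/EI.
Compatibility at B: δ_0 − R_B·δ_{BB} = 0, so R_B = 376.8/41.67 = 9.043 kip.
Moment equilibrium about A: M_A = Σ(load moments about A) − R_B·L = 68.9 − 9.043×5 = 23.68 kip·ft.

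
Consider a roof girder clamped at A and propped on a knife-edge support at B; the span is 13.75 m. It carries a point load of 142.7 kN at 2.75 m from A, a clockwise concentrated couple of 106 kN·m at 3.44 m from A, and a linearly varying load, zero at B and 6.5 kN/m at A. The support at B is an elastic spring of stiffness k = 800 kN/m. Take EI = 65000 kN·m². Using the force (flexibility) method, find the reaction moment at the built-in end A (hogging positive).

M_A = 426.8 kN·m

Remove the prop at B; the released (primary) structure is a cantilever built in at A.
Primary-structure tip deflection at B by superposition:
  point load 142.7 at a = 2.75: Pa²(3L − a)/(6EI) = 6925/EI
  clockwise couple 106 at a = 3.44: M₀a(2L − a)/(2EI) = 4387/EI
  triangular load, peak 6.5 at the fixed end: w₀L⁴/(30EI) = 7745/EI
  δ_0 = 19056/EI
Tip deflection under a unit load at B: L³/(3EI) = 866.5/EI.
With EI = 65000 kN·m²: δ_0 = 0.29317 m and δ_{BB} = 0.013331 m/kN.
Compatibility — the spring shortens by R_B/k under the reaction it provides: δ_0 − R_B·δ_{BB} = R_B/k. With 1/k = 0.00125 m/kN, R_B = δ_0 / (δ_{BB} + 1/k) = 0.29317 / (0.013331 + 0.00125) = 20.11 kN.
Moment equilibrium about A: M_A = Σ(load moments about A) − R_B·L = 703.2 − 20.11×13.75 = 426.8 kN·m.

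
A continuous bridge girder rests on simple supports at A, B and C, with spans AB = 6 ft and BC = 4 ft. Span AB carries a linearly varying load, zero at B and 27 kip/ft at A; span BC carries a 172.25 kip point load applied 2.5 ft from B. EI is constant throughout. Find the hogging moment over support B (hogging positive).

Insert a hinge at B; M_B is the redundant, and each span becomes simply supported.
Rotations at B on the released spans (each span's end-slope, ×1/EI):
  span AB: triangular load, peak 27: 7w₀L³/(360EI) = 113.4/EI
  span BC: point load 172.25 at a = 2.5: Pab(L + b)/(6LEI) = 148/EI
  relative rotation θ_0 = (113.4 + 148)/EI = 261.4/EI
A unit hogging moment at B produces rotation L₁/(3EI) + L₂/(3EI) = 3.333/EI.
Compatibility: M_B·(L₁+L₂)/(3EI) = θ_0, giving M_B = 78.43 kip·ft (hogging).

M_B = 78.43 kip·ft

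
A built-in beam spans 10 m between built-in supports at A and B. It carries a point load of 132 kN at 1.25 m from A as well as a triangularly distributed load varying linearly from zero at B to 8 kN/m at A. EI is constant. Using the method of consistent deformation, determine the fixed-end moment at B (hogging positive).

Release both end moments; the primary structure is a simply-supported span AB with redundants M_A and M_B.
On the primary (simply-supported) span, the end slopes from the loading are:
  at A: point load 132 at a = 1.25: Pab(L + b)/(6LEI) = 451.2/EI
  at B: point load 132 at a = 1.25: Pab(L + a)/(6LEI) = 270.7/EI
  at A: triangular load, peak 8: w₀L³/(45EI) = 177.8/EI
  at B: triangular load, peak 8: 7w₀L³/(360EI) = 155.6/EI
  θ_A0 = 628.9/EI,  θ_B0 = 426.3/EI
Flexibility coefficients: a unit moment at one end gives L/(3EI) there and L/(6EI) at the far end, so f₁₁ = f₂₂ = 3.333/EI and f₁₂ = f₂₁ = 1.667/EI.
Compatibility — zero rotation at each built-in end:
  3.333 M_A + 1.667 M_B = 628.9
  1.667 M_A + 3.333 M_B = 426.3
Solving the pair gives M_A = 166.3 kN·m and M_B = 44.71 kN·m (hogging).

M_B = 44.71 kN·m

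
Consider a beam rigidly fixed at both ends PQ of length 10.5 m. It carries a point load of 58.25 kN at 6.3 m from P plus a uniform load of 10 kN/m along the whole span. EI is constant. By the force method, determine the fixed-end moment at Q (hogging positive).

M_Q = 179.9 kN·m

Take the two fixed-end moments M_P, M_Q as redundants; the released structure is the simple span PQ.
Simple-span end rotations at P and Q under the given loads:
  at P: point load 58.25 at a = 6.3: Pab(L + b)/(6LEI) = 359.6/EI
  at Q: point load 58.25 at a = 6.3: Pab(L + a)/(6LEI) = 411/EI
  at P: UDL 10: wL³/(24EI) = 482.3/EI
  at Q: UDL 10: wL³/(24EI) = 482.3/EI
  θ_P0 = 842/EI,  θ_Q0 = 893.4/EI
Flexibility coefficients: a unit moment at one end gives L/(3EI) there and L/(6EI) at the far end, so f₁₁ = f₂₂ = 3.5/EI and f₁₂ = f₂₁ = 1.75/EI.
Compatibility — zero rotation at each built-in end:
  3.5 M_P + 1.75 M_Q = 842
  1.75 M_P + 3.5 M_Q = 893.4
Solving the pair gives M_P = 150.6 kN·m and M_Q = 179.9 kN·m (hogging).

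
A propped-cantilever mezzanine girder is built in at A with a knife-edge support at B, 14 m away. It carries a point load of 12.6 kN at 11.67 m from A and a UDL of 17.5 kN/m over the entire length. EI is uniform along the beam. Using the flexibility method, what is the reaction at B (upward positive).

Release the roller at B. Primary structure: cantilever fixed at A.
Primary-structure tip deflection at B by superposition:
  point load 12.6 at a = 11.67: Pa²(3L − a)/(6EI) = 8674/EI
  UDL 17.5: wL⁴/(8EI) = 84035/EI
  δ_0 = 92709/EI
Flexibility coefficient — unit upward force at B: δ_{BB} = L³/(3EI) = 914.7/EI.
Compatibility at B: δ_0 − R_B·δ_{BB} = 0, so R_B = 92709/914.7 = 101.4 kN.

R_B = 101.4 kN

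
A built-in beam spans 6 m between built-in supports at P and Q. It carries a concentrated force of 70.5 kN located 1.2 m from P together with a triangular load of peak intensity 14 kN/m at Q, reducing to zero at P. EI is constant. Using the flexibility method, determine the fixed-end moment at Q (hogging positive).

Take the two fixed-end moments M_P, M_Q as redundants; the released structure is the simple span PQ.
Simple-span end rotations at P and Q under the given loads:
  at P: point load 70.5 at a = 1.2: Pab(L + b)/(6LEI) = 121.8/EI
  at Q: point load 70.5 at a = 1.2: Pab(L + a)/(6LEI) = 81.22/EI
  at P: triangular load, peak 14: 7w₀L³/(360EI) = 58.8/EI
  at Q: triangular load, peak 14: w₀L³/(45EI) = 67.2/EI
  θ_P0 = 180.6/EI,  θ_Q0 = 148.4/EI
Flexibility coefficients: a unit moment at one end gives L/(3EI) there and L/(6EI) at the far end, so f₁₁ = f₂₂ = 2/EI and f₁₂ = f₂₁ = 1/EI.
Compatibility — zero rotation at each built-in end:
  2 M_P + 1 M_Q = 180.6
  1 M_P + 2 M_Q = 148.4
Solving the pair gives M_P = 70.94 kN·m and M_Q = 38.74 kN·m (hogging).

M_Q = 38.74 kN·m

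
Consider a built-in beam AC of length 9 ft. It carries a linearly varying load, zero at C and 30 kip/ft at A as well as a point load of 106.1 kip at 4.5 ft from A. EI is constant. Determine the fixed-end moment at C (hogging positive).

M_C = 200.4 kip·ft

Take the two fixed-end moments M_A, M_C as redundants; the released structure is the simple span AC.
End rotations of the released simple span under the applied load (×1/EI):
  at A: triangular load, peak 30: w₀L³/(45EI) = 486/EI
  at C: triangular load, peak 30: 7w₀L³/(360EI) = 425.2/EI
  at A: point load 106.1 at a = 4.5: Pab(L + b)/(6LEI) = 537.1/EI
  at C: point load 106.1 at a = 4.5: Pab(L + a)/(6LEI) = 537.1/EI
  θ_A0 = 1023/EI,  θ_C0 = 962.4/EI
Flexibility coefficients: a unit moment at one end gives L/(3EI) there and L/(6EI) at the far end, so f₁₁ = f₂₂ = 3/EI and f₁₂ = f₂₁ = 1.5/EI.
Compatibility — zero rotation at each built-in end:
  3 M_A + 1.5 M_C = 1023
  1.5 M_A + 3 M_C = 962.4
Solving the pair gives M_A = 240.9 kip·ft and M_C = 200.4 kip·ft (hogging).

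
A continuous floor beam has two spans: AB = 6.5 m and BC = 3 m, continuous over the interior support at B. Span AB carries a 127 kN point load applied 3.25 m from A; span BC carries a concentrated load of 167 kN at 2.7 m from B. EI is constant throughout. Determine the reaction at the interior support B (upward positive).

R_B = 135.6 kN

Release continuity at B by inserting a hinge; the redundant is the internal moment M_B. The primary structure is two simply-supported spans AB and BC.
End slopes at the hinge B, treating each span as simply supported:
  span AB: point load 127 at a = 3.25: Pab(L + a)/(6LEI) = 335.4/EI
  span BC: point load 167 at a = 2.7: Pab(L + b)/(6LEI) = 24.8/EI
  relative rotation θ_0 = (335.4 + 24.8)/EI = 360.2/EI
A unit hogging moment at B produces rotation L₁/(3EI) + L₂/(3EI) = 3.167/EI.
Compatibility: M_B·(L₁+L₂)/(3EI) = θ_0, giving M_B = 113.7 kN·m (hogging).
Span AB, ΣM about A with M_B applied at B: R_B^{AB}·6.5 = 412.8 + 113.7, so R_B^{AB} = 81 kN and R_A = 127 − 81 = 46 kN.
Span BC, ΣM about C: R_B^{BC}·3 = 50.1 + 113.7, so R_B^{BC} = 54.61 kN and R_C = 167 − 54.61 = 112.4 kN.
R_B = 81 + 54.61 = 135.6 kN.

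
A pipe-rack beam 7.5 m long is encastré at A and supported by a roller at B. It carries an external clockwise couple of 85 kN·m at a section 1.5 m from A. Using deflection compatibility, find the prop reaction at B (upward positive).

R_B = 6.12 kN

Remove the prop at B; the released (primary) structure is a cantilever built in at A.
Deflection at B on the released cantilever, summing each load's contribution:
  clockwise couple 85 at a = 1.5: M₀a(2L − a)/(2EI) = 860.6/EI
Tip deflection under a unit load at B: L³/(3EI) = 140.6/EI.
The prop prevents deflection at B: R_B = δ_0/δ_{BB} = 860.6/140.6 = 6.12 kN.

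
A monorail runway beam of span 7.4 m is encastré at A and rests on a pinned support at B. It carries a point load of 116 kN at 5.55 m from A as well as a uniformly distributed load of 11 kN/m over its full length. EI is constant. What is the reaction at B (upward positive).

Release the roller at B. Primary structure: cantilever fixed at A.
Free-end deflection of the primary structure under the applied loading (downward +):
  point load 116 at a = 5.55: Pa²(3L − a)/(6EI) = 9915/EI
  UDL 11: wL⁴/(8EI) = 4123/EI
  δ_0 = 14038/EI
Flexibility coefficient — unit upward force at B: δ_{BB} = L³/(3EI) = 135.1/EI.
The prop prevents deflection at B: R_B = δ_0/δ_{BB} = 14038/135.1 = 103.9 kN.

R_B = 103.9 kN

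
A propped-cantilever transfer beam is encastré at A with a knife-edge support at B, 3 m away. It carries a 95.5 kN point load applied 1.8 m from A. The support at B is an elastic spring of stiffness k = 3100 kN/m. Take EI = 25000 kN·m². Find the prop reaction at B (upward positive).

Choose R_B as the redundant. The primary structure is the cantilever fixed at A.
Primary-structure tip deflection at B by superposition:
  point load 95.5 at a = 1.8: Pa²(3L − a)/(6EI) = 371.3/EI
Flexibility coefficient — unit upward force at B: δ_{BB} = L³/(3EI) = 9/EI.
With EI = 25000 kN·m²: δ_0 = 0.014852 m and δ_{BB} = 0.00036 m/kN.
Compatibility — the spring shortens by R_B/k under the reaction it provides: δ_0 − R_B·δ_{BB} = R_B/k. With 1/k = 0.000323 m/kN, R_B = δ_0 / (δ_{BB} + 1/k) = 0.014852 / (0.00036 + 0.000323) = 21.76 kN.

R_B = 21.76 kN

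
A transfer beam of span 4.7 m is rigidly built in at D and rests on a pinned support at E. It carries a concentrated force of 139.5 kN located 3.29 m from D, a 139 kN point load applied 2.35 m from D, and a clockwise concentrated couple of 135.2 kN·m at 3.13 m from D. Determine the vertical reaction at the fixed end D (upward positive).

Remove the prop at E; the released (primary) structure is a cantilever built in at D.
Free-end deflection of the primary structure under the applied loading (downward +):
  point load 139.5 at a = 3.29: Pa²(3L − a)/(6EI) = 2720/EI
  point load 139 at a = 2.35: Pa²(3L − a)/(6EI) = 1503/EI
  clockwise couple 135.2 at a = 3.13: M₀a(2L − a)/(2EI) = 1327/EI
  δ_0 = 5550/EI
Tip deflection under a unit load at E: L³/(3EI) = 34.61/EI.
Compatibility at E: δ_0 − R_E·δ_{EE} = 0, so R_E = 5550/34.61 = 160.4 kN.
Vertical equilibrium: R_D = ΣP − R_E = 278.5 − 160.4 = 118.1 kN.

R_D = 118.1 kN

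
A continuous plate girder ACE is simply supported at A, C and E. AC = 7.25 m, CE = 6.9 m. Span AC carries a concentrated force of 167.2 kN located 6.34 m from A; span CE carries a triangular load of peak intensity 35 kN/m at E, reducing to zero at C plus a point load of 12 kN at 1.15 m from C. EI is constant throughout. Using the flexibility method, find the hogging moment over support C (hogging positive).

M_C = 116.4 kN·m

Take M_C as the redundant. Released structure: two simple spans AC and CE with a hinge at C.
Discontinuity in slope at C on the released structure — sum the simple-span end rotations:
  span AC: point load 167.2 at a = 6.34: Pab(L + a)/(6LEI) = 301.4/EI
  span CE: triangular load, peak 35: 7w₀L³/(360EI) = 223.6/EI
  span CE: point load 12 at a = 1.15: Pab(L + b)/(6LEI) = 24.25/EI
  relative rotation θ_0 = (301.4 + 247.8)/EI = 549.2/EI
A unit hogging moment at C produces rotation L₁/(3EI) + L₂/(3EI) = 4.717/EI.
Compatibility: M_C·(L₁+L₂)/(3EI) = θ_0, giving M_C = 116.4 kN·m (hogging).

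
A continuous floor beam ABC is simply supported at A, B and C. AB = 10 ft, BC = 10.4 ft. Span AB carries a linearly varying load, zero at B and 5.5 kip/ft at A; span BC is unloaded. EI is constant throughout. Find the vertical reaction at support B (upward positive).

Insert a hinge at B; M_B is the redundant, and each span becomes simply supported.
End slopes at the hinge B, treating each span as simply supported:
  span AB: triangular load, peak 5.5: 7w₀L³/(360EI) = 106.9/EI
  relative rotation θ_0 = (106.9 + 0)/EI = 106.9/EI
A unit hogging moment at B produces rotation L₁/(3EI) + L₂/(3EI) = 6.8/EI.
Slope continuity at B: θ_0 = M_B·6.8/EI, so M_B = 106.9/6.8 = 15.73 kip·ft (hogging).
Span AB, ΣM about A with M_B applied at B: R_B^{AB}·10 = 91.67 + 15.73, so R_B^{AB} = 10.74 kip and R_A = 27.5 − 10.74 = 16.76 kip.
Span BC, ΣM about C: R_B^{BC}·10.4 = 0 + 15.73, so R_B^{BC} = 1.512 kip and R_C = 0 − 1.512 = -1.512 kip.
R_B = 10.74 + 1.512 = 12.25 kip.

R_B = 12.25 kip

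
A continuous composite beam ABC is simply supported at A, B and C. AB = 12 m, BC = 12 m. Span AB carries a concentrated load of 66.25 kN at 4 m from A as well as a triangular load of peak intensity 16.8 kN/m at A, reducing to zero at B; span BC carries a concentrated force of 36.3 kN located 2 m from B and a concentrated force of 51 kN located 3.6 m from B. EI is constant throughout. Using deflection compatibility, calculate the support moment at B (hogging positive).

M_B = 211.8 kN·m

Release continuity at B by inserting a hinge; the redundant is the internal moment M_B. The primary structure is two simply-supported spans AB and BC.
Rotations at B on the released spans (each span's end-slope, ×1/EI):
  span AB: point load 66.25 at a = 4: Pab(L + a)/(6LEI) = 471.1/EI
  span AB: triangular load, peak 16.8: 7w₀L³/(360EI) = 564.5/EI
  span BC: point load 36.3 at a = 2: Pab(L + b)/(6LEI) = 221.8/EI
  span BC: point load 51 at a = 3.6: Pab(L + b)/(6LEI) = 437/EI
  relative rotation θ_0 = (1036 + 658.8)/EI = 1694/EI
A unit hogging moment at B produces rotation L₁/(3EI) + L₂/(3EI) = 8/EI.
Slope continuity at B: θ_0 = M_B·8/EI, so M_B = 1694/8 = 211.8 kN·m (hogging).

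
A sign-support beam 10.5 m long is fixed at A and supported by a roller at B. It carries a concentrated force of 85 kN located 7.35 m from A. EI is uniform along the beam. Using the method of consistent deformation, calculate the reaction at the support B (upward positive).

R_B = 47.9 kN

Remove the prop at B; the released (primary) structure is a cantilever built in at A.
Free-end deflection of the primary structure under the applied loading (downward +):
  point load 85 at a = 7.35: Pa²(3L − a)/(6EI) = 18482/EI
Flexibility coefficient — unit upward force at B: δ_{BB} = L³/(3EI) = 385.9/EI.
Compatibility at B: δ_0 − R_B·δ_{BB} = 0, so R_B = 18482/385.9 = 47.9 kN.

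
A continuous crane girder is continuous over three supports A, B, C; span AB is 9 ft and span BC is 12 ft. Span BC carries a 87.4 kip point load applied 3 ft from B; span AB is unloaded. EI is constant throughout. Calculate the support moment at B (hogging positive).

Take M_B as the redundant. Released structure: two simple spans AB and BC with a hinge at B.
Discontinuity in slope at B on the released structure — sum the simple-span end rotations:
  span BC: point load 87.4 at a = 3: Pab(L + b)/(6LEI) = 688.3/EI
  relative rotation θ_0 = (0 + 688.3)/EI = 688.3/EI
A unit hogging moment at B produces rotation L₁/(3EI) + L₂/(3EI) = 7/EI.
Compatibility: M_B·(L₁+L₂)/(3EI) = θ_0, giving M_B = 98.33 kip·ft (hogging).

M_B = 98.33 kip·ft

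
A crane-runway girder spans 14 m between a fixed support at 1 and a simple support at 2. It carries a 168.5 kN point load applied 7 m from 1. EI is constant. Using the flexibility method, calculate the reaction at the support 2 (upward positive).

R_2 = 52.66 kN

Remove the prop at 2; the released (primary) structure is a cantilever built in at 1.
Primary-structure tip deflection at 2 by superposition:
  point load 168.5 at a = 7: Pa²(3L − a)/(6EI) = 48163/EI
Flexibility coefficient — unit upward force at 2: δ_{22} = L³/(3EI) = 914.7/EI.
Compatibility at 2: δ_0 − R_2·δ_{22} = 0, so R_2 = 48163/914.7 = 52.66 kN.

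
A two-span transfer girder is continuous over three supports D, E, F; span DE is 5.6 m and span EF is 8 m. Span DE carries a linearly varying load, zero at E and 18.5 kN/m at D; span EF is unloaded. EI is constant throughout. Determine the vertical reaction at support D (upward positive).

Release continuity at E by inserting a hinge; the redundant is the internal moment M_E. The primary structure is two simply-supported spans DE and EF.
Rotations at E on the released spans (each span's end-slope, ×1/EI):
  span DE: triangular load, peak 18.5: 7w₀L³/(360EI) = 63.17/EI
  relative rotation θ_0 = (63.17 + 0)/EI = 63.17/EI
A unit hogging moment at E produces rotation L₁/(3EI) + L₂/(3EI) = 4.533/EI.
Compatibility: M_E·(L₁+L₂)/(3EI) = θ_0, giving M_E = 13.94 kN·m (hogging).
Span DE, ΣM about D with M_E applied at E: R_E^{DE}·5.6 = 96.69 + 13.94, so R_E^{DE} = 19.76 kN and R_D = 51.8 − 19.76 = 32.04 kN.

R_D = 32.04 kN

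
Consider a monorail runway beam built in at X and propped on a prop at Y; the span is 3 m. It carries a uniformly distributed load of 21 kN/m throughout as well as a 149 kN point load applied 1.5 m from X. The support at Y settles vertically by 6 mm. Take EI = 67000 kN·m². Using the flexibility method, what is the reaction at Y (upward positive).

R_Y = 25.52 kN

Release the roller at Y. Primary structure: cantilever fixed at X.
Deflection at Y on the released cantilever, summing each load's contribution:
  UDL 21: wL⁴/(8EI) = 212.6/EI
  point load 149 at a = 1.5: Pa²(3L − a)/(6EI) = 419.1/EI
  δ_0 = 631.7/EI
Tip deflection under a unit load at Y: L³/(3EI) = 9/EI.
With EI = 67000 kN·m²: δ_0 = 0.009428 m and δ_{YY} = 0.000134 m/kN.
Compatibility — the beam at Y must follow the support down by 0.006 m: δ_0 − R_Y·δ_{YY} = 0.006, so R_Y = (0.009428 − 0.006)/0.000134 = 25.52 kN.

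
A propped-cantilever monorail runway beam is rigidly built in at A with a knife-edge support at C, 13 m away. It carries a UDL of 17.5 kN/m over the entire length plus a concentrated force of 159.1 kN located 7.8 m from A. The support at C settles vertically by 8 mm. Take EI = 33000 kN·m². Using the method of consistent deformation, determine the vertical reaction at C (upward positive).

Choose R_C as the redundant. The primary structure is the cantilever fixed at A.
Deflection at C on the released cantilever, summing each load's contribution:
  UDL 17.5: wL⁴/(8EI) = 62477/EI
  point load 159.1 at a = 7.8: Pa²(3L − a)/(6EI) = 50334/EI
  δ_0 = 112811/EI
Flexibility coefficient — unit upward force at C: δ_{CC} = L³/(3EI) = 732.3/EI.
With EI = 33000 kN·m²: δ_0 = 3.4185 m and δ_{CC} = 0.022192 m/kN.
Compatibility — the beam at C must follow the support down by 0.008 m: δ_0 − R_C·δ_{CC} = 0.008, so R_C = (3.4185 − 0.008)/0.022192 = 153.7 kN.

R_C = 153.7 kN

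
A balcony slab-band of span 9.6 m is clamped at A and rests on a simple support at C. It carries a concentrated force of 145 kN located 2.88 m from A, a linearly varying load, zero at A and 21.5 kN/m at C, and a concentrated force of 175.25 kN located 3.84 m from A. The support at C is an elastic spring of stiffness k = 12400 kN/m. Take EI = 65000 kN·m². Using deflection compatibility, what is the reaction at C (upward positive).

Remove the prop at C; the released (primary) structure is a cantilever built in at A.
Downward deflection at the released point C due to the loads:
  point load 145 at a = 2.88: Pa²(3L − a)/(6EI) = 5196/EI
  triangular load, peak 21.5 at the free end: 11w₀L⁴/(120EI) = 16739/EI
  point load 175.25 at a = 3.84: Pa²(3L − a)/(6EI) = 10750/EI
  δ_0 = 32685/EI
Flexibility coefficient — unit upward force at C: δ_{CC} = L³/(3EI) = 294.9/EI.
With EI = 65000 kN·m²: δ_0 = 0.50285 m and δ_{CC} = 0.004537 m/kN.
Compatibility — the spring shortens by R_C/k under the reaction it provides: δ_0 − R_C·δ_{CC} = R_C/k. With 1/k = 0.000081 m/kN, R_C = δ_0 / (δ_{CC} + 1/k) = 0.50285 / (0.004537 + 0.000081) = 108.9 kN.

R_C = 108.9 kN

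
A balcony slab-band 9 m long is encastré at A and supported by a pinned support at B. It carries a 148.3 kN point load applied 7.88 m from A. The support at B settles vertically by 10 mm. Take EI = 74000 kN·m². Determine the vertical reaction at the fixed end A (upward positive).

Take the reaction at B as the redundant and release it; the primary structure is a cantilever fixed at A.
Free-end deflection of the primary structure under the applied loading (downward +):
  point load 148.3 at a = 7.88: Pa²(3L − a)/(6EI) = 29345/EI
Flexibility coefficient — unit upward force at B: δ_{BB} = L³/(3EI) = 243/EI.
With EI = 74000 kN·m²: δ_0 = 0.39655 m and δ_{BB} = 0.003284 m/kN.
Compatibility — the beam at B must follow the support down by 0.01 m: δ_0 − R_B·δ_{BB} = 0.01, so R_B = (0.39655 − 0.01)/0.003284 = 117.7 kN.
Vertical equilibrium: R_A = ΣP − R_B = 148.3 − 117.7 = 30.59 kN.

R_A = 30.59 kN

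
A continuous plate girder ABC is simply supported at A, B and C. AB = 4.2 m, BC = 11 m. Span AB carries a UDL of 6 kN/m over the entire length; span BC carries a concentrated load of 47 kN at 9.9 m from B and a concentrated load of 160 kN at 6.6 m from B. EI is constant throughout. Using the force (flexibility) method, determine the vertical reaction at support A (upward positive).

R_A = -43.63 kN

Insert a hinge at B; M_B is the redundant, and each span becomes simply supported.
End slopes at the hinge B, treating each span as simply supported:
  span AB: UDL 6: wL³/(24EI) = 18.52/EI
  span BC: point load 47 at a = 9.9: Pab(L + b)/(6LEI) = 93.84/EI
  span BC: point load 160 at a = 6.6: Pab(L + b)/(6LEI) = 1084/EI
  relative rotation θ_0 = (18.52 + 1178)/EI = 1197/EI
A unit hogging moment at B produces rotation L₁/(3EI) + L₂/(3EI) = 5.067/EI.
Slope continuity at B: θ_0 = M_B·5.067/EI, so M_B = 1197/5.067 = 236.2 kN·m (hogging).
Span AB, ΣM about A with M_B applied at B: R_B^{AB}·4.2 = 52.92 + 236.2, so R_B^{AB} = 68.83 kN and R_A = 25.2 − 68.83 = -43.63 kN.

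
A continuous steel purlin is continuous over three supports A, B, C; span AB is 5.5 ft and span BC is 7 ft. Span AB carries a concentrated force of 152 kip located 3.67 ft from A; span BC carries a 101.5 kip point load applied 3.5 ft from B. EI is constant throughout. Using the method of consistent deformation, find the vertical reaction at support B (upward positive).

R_B = 198.5 kip

Release continuity at B by inserting a hinge; the redundant is the internal moment M_B. The primary structure is two simply-supported spans AB and BC.
End slopes at the hinge B, treating each span as simply supported:
  span AB: point load 152 at a = 3.67: Pab(L + a)/(6LEI) = 283.7/EI
  span BC: point load 101.5 at a = 3.5: Pab(L + b)/(6LEI) = 310.8/EI
  relative rotation θ_0 = (283.7 + 310.8)/EI = 594.5/EI
A unit hogging moment at B produces rotation L₁/(3EI) + L₂/(3EI) = 4.167/EI.
Compatibility: M_B·(L₁+L₂)/(3EI) = θ_0, giving M_B = 142.7 kip·ft (hogging).
Span AB, ΣM about A with M_B applied at B: R_B^{AB}·5.5 = 557.8 + 142.7, so R_B^{AB} = 127.4 kip and R_A = 152 − 127.4 = 24.63 kip.
Span BC, ΣM about C: R_B^{BC}·7 = 355.2 + 142.7, so R_B^{BC} = 71.13 kip and R_C = 101.5 − 71.13 = 30.37 kip.
R_B = 127.4 + 71.13 = 198.5 kip.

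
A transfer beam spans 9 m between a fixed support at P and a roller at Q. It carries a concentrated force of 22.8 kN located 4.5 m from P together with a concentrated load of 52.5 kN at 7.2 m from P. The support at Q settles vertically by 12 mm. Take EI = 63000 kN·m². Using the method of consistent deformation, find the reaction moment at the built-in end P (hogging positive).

Remove the prop at Q; the released (primary) structure is a cantilever built in at P.
Primary-structure tip deflection at Q by superposition:
  point load 22.8 at a = 4.5: Pa²(3L − a)/(6EI) = 1731/EI
  point load 52.5 at a = 7.2: Pa²(3L − a)/(6EI) = 8981/EI
  δ_0 = 10713/EI
Flexibility coefficient — unit upward force at Q: δ_{QQ} = L³/(3EI) = 243/EI.
With EI = 63000 kN·m²: δ_0 = 0.17004 m and δ_{QQ} = 0.003857 m/kN.
Compatibility — the beam at Q must follow the support down by 0.012 m: δ_0 − R_Q·δ_{QQ} = 0.012, so R_Q = (0.17004 − 0.012)/0.003857 = 40.97 kN.
Moment equilibrium about P: M_P = Σ(load moments about P) − R_Q·L = 480.6 − 40.97×9 = 111.8 kN·m.

M_P = 111.8 kN·m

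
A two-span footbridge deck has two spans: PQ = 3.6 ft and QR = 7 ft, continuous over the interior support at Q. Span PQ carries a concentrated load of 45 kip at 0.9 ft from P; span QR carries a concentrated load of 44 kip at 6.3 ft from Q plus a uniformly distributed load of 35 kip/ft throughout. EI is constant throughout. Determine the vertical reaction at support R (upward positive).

R_R = 139.5 kip

Release continuity at Q by inserting a hinge; the redundant is the internal moment M_Q. The primary structure is two simply-supported spans PQ and QR.
Rotations at Q on the released spans (each span's end-slope, ×1/EI):
  span PQ: point load 45 at a = 0.9: Pab(L + a)/(6LEI) = 22.78/EI
  span QR: point load 44 at a = 6.3: Pab(L + b)/(6LEI) = 35.57/EI
  span QR: UDL 35: wL³/(24EI) = 500.2/EI
  relative rotation θ_0 = (22.78 + 535.8)/EI = 558.6/EI
A unit hogging moment at Q produces rotation L₁/(3EI) + L₂/(3EI) = 3.533/EI.
Compatibility: M_Q·(L₁+L₂)/(3EI) = θ_0, giving M_Q = 158.1 kip·ft (hogging).
Span QR, ΣM about R: R_Q^{QR}·7 = 888.3 + 158.1, so R_Q^{QR} = 149.5 kip and R_R = 289 − 149.5 = 139.5 kip.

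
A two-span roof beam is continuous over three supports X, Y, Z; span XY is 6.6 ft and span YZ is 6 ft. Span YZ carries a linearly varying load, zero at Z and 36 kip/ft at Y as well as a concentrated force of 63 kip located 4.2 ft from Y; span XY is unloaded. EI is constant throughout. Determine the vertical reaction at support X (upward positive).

Take M_Y as the redundant. Released structure: two simple spans XY and YZ with a hinge at Y.
End slopes at the hinge Y, treating each span as simply supported:
  span YZ: triangular load, peak 36: w₀L³/(45EI) = 172.8/EI
  span YZ: point load 63 at a = 4.2: Pab(L + b)/(6LEI) = 103.2/EI
  relative rotation θ_0 = (0 + 276)/EI = 276/EI
A unit hogging moment at Y produces rotation L₁/(3EI) + L₂/(3EI) = 4.2/EI.
Compatibility: M_Y·(L₁+L₂)/(3EI) = θ_0, giving M_Y = 65.71 kip·ft (hogging).
Span XY, ΣM about X with M_Y applied at Y: R_Y^{XY}·6.6 = 0 + 65.71, so R_Y^{XY} = 9.956 kip and R_X = 0 − 9.956 = -9.956 kip.

R_X = -9.956 kip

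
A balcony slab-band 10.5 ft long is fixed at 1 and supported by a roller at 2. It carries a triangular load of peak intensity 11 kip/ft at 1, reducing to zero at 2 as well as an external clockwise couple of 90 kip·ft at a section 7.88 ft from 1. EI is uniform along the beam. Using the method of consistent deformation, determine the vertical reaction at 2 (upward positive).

R_2 = 23.61 kip

Take the reaction at 2 as the redundant and release it; the primary structure is a cantilever fixed at 1.
Deflection at 2 on the released cantilever, summing each load's contribution:
  triangular load, peak 11 at the fixed end: w₀L⁴/(30EI) = 4457/EI
  clockwise couple 90 at a = 7.88: M₀a(2L − a)/(2EI) = 4652/EI
  δ_0 = 9109/EI
Flexibility coefficient — unit upward force at 2: δ_{22} = L³/(3EI) = 385.9/EI.
The prop prevents deflection at 2: R_2 = δ_0/δ_{22} = 9109/385.9 = 23.61 kip.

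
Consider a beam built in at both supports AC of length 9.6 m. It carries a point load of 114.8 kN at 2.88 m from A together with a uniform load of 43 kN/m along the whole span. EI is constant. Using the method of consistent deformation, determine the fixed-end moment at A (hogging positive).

Take the two fixed-end moments M_A, M_C as redundants; the released structure is the simple span AC.
End rotations of the released simple span under the applied load (×1/EI):
  at A: point load 114.8 at a = 2.88: Pab(L + b)/(6LEI) = 629.5/EI
  at C: point load 114.8 at a = 2.88: Pab(L + a)/(6LEI) = 481.4/EI
  at A: UDL 43: wL³/(24EI) = 1585/EI
  at C: UDL 43: wL³/(24EI) = 1585/EI
  θ_A0 = 2215/EI,  θ_C0 = 2067/EI
Flexibility coefficients: a unit moment at one end gives L/(3EI) there and L/(6EI) at the far end, so f₁₁ = f₂₂ = 3.2/EI and f₁₂ = f₂₁ = 1.6/EI.
Compatibility — zero rotation at each built-in end:
  3.2 M_A + 1.6 M_C = 2215
  1.6 M_A + 3.2 M_C = 2067
Solving the pair gives M_A = 492.2 kN·m and M_C = 399.7 kN·m (hogging).

M_A = 492.2 kN·m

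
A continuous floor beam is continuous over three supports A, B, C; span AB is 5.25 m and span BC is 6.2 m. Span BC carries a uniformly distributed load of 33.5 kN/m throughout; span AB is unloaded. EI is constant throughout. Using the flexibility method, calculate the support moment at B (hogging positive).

Insert a hinge at B; M_B is the redundant, and each span becomes simply supported.
End slopes at the hinge B, treating each span as simply supported:
  span BC: UDL 33.5: wL³/(24EI) = 332.7/EI
  relative rotation θ_0 = (0 + 332.7)/EI = 332.7/EI
A unit hogging moment at B produces rotation L₁/(3EI) + L₂/(3EI) = 3.817/EI.
Slope continuity at B: θ_0 = M_B·3.817/EI, so M_B = 332.7/3.817 = 87.16 kN·m (hogging).

M_B = 87.16 kN·m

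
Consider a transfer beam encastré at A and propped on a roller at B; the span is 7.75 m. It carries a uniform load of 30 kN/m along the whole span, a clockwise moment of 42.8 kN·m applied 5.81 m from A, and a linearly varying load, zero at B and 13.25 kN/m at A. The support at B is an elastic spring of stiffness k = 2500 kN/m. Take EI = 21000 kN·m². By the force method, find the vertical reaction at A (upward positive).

Release the roller at B. Primary structure: cantilever fixed at A.
Downward deflection at the released point B due to the loads:
  UDL 30: wL⁴/(8EI) = 13528/EI
  clockwise couple 42.8 at a = 5.81: M₀a(2L − a)/(2EI) = 1205/EI
  triangular load, peak 13.25 at the fixed end: w₀L⁴/(30EI) = 1593/EI
  δ_0 = 16326/EI
Flexibility coefficient — unit upward force at B: δ_{BB} = L³/(3EI) = 155.2/EI.
With EI = 21000 kN·m²: δ_0 = 0.77744 m and δ_{BB} = 0.007389 m/kN.
Compatibility — the spring shortens by R_B/k under the reaction it provides: δ_0 − R_B·δ_{BB} = R_B/k. With 1/k = 0.0004 m/kN, R_B = δ_0 / (δ_{BB} + 1/k) = 0.77744 / (0.007389 + 0.0004) = 99.82 kN.
Vertical equilibrium: R_A = ΣP − R_B = 283.8 − 99.82 = 184 kN.

R_A = 184 kN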